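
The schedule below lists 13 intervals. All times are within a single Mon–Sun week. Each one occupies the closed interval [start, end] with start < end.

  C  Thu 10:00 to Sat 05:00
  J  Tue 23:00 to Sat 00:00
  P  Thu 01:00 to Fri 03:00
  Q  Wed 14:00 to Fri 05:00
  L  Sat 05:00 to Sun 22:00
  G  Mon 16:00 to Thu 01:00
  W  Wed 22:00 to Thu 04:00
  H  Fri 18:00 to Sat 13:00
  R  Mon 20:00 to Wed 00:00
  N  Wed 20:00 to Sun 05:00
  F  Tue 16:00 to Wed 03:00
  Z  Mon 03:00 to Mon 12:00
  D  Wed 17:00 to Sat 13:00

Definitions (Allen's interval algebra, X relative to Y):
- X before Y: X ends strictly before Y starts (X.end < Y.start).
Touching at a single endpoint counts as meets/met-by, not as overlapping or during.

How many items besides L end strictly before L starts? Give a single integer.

Target L = [Sat 05:00, Sun 22:00].
C [Thu 10:00, Sat 05:00] → meets → no.
D [Wed 17:00, Sat 13:00] → overlaps → no.
F [Tue 16:00, Wed 03:00] → before → counts.
G [Mon 16:00, Thu 01:00] → before → counts.
H [Fri 18:00, Sat 13:00] → overlaps → no.
J [Tue 23:00, Sat 00:00] → before → counts.
N [Wed 20:00, Sun 05:00] → overlaps → no.
P [Thu 01:00, Fri 03:00] → before → counts.
Q [Wed 14:00, Fri 05:00] → before → counts.
R [Mon 20:00, Wed 00:00] → before → counts.
W [Wed 22:00, Thu 04:00] → before → counts.
Z [Mon 03:00, Mon 12:00] → before → counts.
Total: 8.

8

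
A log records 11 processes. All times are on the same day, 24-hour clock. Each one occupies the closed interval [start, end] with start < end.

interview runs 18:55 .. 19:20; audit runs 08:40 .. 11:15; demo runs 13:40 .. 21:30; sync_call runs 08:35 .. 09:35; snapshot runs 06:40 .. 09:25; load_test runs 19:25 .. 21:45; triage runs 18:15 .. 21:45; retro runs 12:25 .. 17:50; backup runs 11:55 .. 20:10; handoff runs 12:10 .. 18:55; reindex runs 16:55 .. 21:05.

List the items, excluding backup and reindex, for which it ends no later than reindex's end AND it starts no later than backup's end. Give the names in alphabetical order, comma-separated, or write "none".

Conditions: its end is no later than reindex's end (X.end <= 21:05) AND its start is no later than backup's end (X.start <= 20:10).
audit: end 11:15 <= 21:05? ✓; start 08:40 <= 20:10? ✓ → yes.
demo: end 21:30 <= 21:05? ✗; start 13:40 <= 20:10? ✓ → no.
handoff: end 18:55 <= 21:05? ✓; start 12:10 <= 20:10? ✓ → yes.
interview: end 19:20 <= 21:05? ✓; start 18:55 <= 20:10? ✓ → yes.
load_test: end 21:45 <= 21:05? ✗; start 19:25 <= 20:10? ✓ → no.
retro: end 17:50 <= 21:05? ✓; start 12:25 <= 20:10? ✓ → yes.
snapshot: end 09:25 <= 21:05? ✓; start 06:40 <= 20:10? ✓ → yes.
sync_call: end 09:35 <= 21:05? ✓; start 08:35 <= 20:10? ✓ → yes.
triage: end 21:45 <= 21:05? ✗; start 18:15 <= 20:10? ✓ → no.
Result: audit, handoff, interview, retro, snapshot, sync_call.

audit, handoff, interview, retro, snapshot, sync_call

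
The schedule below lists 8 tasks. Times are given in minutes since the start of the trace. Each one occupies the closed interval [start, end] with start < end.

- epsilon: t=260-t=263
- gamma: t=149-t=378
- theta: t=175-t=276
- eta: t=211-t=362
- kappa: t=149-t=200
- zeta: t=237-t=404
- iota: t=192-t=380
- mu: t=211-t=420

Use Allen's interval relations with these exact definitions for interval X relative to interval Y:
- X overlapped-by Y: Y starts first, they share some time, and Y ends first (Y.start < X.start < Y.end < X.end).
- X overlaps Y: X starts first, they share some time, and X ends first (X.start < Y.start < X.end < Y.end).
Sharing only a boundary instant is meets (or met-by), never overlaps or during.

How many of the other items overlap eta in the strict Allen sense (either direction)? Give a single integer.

2

Target eta = [t=211, t=362].
epsilon [t=260, t=263] → during → no.
gamma [t=149, t=378] → contains → no.
iota [t=192, t=380] → contains → no.
kappa [t=149, t=200] → before → no.
mu [t=211, t=420] → started-by → no.
theta [t=175, t=276] → overlaps → counts.
zeta [t=237, t=404] → overlapped-by → counts.
Total: 2.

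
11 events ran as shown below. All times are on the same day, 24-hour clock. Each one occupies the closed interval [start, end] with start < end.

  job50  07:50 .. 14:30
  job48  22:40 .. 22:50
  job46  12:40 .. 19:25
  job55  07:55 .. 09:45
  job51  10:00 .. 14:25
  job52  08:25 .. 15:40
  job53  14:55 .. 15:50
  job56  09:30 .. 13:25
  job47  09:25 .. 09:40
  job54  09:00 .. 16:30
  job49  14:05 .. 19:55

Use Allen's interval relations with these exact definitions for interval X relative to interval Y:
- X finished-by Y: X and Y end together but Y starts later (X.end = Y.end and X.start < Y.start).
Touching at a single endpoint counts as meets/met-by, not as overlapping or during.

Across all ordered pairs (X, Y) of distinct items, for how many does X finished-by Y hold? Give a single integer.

Checking all 110 ordered pairs for relation 'finished-by'; matching pairs in alphabetical order:
No pair satisfies it.
Count: 0.

0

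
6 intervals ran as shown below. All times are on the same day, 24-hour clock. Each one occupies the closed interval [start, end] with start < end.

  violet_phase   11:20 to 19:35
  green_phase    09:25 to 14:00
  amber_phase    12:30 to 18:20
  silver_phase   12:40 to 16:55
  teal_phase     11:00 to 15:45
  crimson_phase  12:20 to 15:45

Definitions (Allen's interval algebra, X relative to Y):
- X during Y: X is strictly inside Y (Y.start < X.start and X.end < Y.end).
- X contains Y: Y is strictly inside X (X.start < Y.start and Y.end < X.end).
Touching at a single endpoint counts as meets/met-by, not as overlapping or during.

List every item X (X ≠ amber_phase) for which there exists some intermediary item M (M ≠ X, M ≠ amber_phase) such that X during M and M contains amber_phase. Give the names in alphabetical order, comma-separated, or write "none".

crimson_phase, silver_phase

Target amber_phase = [12:30, 18:20].
Intermediaries M with M contains amber_phase: violet_phase.
Via violet_phase — items with X during violet_phase: crimson_phase, silver_phase.
Union: crimson_phase, silver_phase.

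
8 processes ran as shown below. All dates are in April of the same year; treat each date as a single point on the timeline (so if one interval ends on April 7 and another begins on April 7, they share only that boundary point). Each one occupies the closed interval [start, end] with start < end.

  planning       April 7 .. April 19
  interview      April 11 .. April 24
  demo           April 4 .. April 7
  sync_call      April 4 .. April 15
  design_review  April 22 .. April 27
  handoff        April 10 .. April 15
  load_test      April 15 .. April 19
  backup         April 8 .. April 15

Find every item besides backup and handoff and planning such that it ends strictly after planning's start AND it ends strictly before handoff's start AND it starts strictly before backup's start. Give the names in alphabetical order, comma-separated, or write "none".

none

Conditions: its end is strictly after planning's start (X.end > April 7) AND its end is strictly before handoff's start (X.end < April 10) AND its start is strictly before backup's start (X.start < April 8).
demo: end April 7 > April 7? ✗; end April 7 < April 10? ✓; start April 4 < April 8? ✓ → no.
design_review: end April 27 > April 7? ✓; end April 27 < April 10? ✗; start April 22 < April 8? ✗ → no.
interview: end April 24 > April 7? ✓; end April 24 < April 10? ✗; start April 11 < April 8? ✗ → no.
load_test: end April 19 > April 7? ✓; end April 19 < April 10? ✗; start April 15 < April 8? ✗ → no.
sync_call: end April 15 > April 7? ✓; end April 15 < April 10? ✗; start April 4 < April 8? ✓ → no.
Result: none.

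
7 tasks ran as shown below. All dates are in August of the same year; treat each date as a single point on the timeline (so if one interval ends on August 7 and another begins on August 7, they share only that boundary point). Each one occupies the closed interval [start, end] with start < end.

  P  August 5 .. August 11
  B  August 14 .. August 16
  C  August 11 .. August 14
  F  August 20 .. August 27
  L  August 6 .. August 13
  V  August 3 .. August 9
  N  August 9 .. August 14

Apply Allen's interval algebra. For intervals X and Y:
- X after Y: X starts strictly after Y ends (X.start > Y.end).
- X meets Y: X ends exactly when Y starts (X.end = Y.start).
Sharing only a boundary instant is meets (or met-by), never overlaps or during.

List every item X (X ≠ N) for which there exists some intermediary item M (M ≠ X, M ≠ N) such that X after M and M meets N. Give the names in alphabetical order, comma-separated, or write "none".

Target N = [August 9, August 14].
Intermediaries M with M meets N: V.
Via V — items with X after V: B, C, F.
Union: B, C, F.

B, C, F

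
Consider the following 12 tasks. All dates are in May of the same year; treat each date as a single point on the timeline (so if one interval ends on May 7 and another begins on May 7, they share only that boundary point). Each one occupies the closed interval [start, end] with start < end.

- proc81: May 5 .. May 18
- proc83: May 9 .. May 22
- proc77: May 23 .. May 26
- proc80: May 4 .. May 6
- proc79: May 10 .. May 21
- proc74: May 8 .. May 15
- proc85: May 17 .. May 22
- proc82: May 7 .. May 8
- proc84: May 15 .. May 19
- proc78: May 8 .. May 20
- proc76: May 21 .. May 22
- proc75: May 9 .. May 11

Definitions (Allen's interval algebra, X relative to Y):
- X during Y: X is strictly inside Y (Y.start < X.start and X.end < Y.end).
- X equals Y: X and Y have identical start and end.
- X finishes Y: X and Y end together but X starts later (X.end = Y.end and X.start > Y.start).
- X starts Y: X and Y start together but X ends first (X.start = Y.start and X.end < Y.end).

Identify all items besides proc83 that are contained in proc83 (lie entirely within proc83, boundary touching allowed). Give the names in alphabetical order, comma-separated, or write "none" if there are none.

proc75, proc76, proc79, proc84, proc85

Target proc83 = [May 9, May 22].
proc74 [May 8, May 15] → overlaps → no.
proc75 [May 9, May 11] → starts → yes.
proc76 [May 21, May 22] → finishes → yes.
proc77 [May 23, May 26] → after → no.
proc78 [May 8, May 20] → overlaps → no.
proc79 [May 10, May 21] → during → yes.
proc80 [May 4, May 6] → before → no.
proc81 [May 5, May 18] → overlaps → no.
proc82 [May 7, May 8] → before → no.
proc84 [May 15, May 19] → during → yes.
proc85 [May 17, May 22] → finishes → yes.
Result: proc75, proc76, proc79, proc84, proc85.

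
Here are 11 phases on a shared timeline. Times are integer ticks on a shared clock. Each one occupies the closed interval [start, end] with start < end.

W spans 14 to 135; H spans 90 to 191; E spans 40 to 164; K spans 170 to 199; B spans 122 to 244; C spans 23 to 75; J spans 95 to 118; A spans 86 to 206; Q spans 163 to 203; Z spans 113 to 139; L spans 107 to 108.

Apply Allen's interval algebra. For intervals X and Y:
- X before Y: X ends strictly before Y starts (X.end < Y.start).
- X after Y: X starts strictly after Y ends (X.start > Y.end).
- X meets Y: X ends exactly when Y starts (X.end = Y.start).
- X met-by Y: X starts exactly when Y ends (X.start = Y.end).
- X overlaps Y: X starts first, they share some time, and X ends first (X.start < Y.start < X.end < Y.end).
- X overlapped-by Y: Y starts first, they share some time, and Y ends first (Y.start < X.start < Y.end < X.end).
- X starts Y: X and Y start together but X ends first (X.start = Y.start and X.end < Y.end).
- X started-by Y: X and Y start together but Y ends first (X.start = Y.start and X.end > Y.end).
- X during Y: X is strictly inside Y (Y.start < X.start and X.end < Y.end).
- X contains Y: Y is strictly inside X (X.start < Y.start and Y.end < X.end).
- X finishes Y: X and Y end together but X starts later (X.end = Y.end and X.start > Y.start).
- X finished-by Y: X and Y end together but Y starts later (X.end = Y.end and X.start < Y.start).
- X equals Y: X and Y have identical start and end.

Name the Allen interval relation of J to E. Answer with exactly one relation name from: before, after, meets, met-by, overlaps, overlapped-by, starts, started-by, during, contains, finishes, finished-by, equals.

during

J = [95, 118]; E = [40, 164].
Compare endpoints: J.start > E.start, J.start < E.end, J.end > E.start, J.end < E.end.
That pattern is 'during'.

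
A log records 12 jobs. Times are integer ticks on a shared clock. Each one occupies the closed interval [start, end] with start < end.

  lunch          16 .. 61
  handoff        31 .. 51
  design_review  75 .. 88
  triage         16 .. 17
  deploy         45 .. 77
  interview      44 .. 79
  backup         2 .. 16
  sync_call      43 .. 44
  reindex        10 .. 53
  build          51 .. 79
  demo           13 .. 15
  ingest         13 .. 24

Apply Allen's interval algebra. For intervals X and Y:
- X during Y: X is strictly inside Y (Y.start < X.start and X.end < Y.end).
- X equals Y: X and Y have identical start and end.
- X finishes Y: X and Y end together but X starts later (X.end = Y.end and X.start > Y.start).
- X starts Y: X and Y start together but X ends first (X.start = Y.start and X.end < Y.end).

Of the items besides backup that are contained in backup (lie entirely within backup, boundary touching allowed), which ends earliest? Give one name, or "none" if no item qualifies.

demo

Target backup = [2, 16].
build [51, 79] → after → excluded.
demo [13, 15] → during → candidate.
deploy [45, 77] → after → excluded.
design_review [75, 88] → after → excluded.
handoff [31, 51] → after → excluded.
ingest [13, 24] → overlapped-by → excluded.
interview [44, 79] → after → excluded.
lunch [16, 61] → met-by → excluded.
reindex [10, 53] → overlapped-by → excluded.
sync_call [43, 44] → after → excluded.
triage [16, 17] → met-by → excluded.
Among candidates, earliest end is 15 → demo.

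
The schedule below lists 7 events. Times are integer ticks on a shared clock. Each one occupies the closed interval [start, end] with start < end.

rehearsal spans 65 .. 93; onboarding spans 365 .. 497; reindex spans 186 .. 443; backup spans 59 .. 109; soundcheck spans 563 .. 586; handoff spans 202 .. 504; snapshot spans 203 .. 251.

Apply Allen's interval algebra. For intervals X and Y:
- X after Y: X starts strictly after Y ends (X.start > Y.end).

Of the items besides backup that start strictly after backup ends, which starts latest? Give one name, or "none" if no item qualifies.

soundcheck

Target backup = [59, 109].
handoff [202, 504] → after → candidate.
onboarding [365, 497] → after → candidate.
rehearsal [65, 93] → during → excluded.
reindex [186, 443] → after → candidate.
snapshot [203, 251] → after → candidate.
soundcheck [563, 586] → after → candidate.
Among candidates, latest start is 563 → soundcheck.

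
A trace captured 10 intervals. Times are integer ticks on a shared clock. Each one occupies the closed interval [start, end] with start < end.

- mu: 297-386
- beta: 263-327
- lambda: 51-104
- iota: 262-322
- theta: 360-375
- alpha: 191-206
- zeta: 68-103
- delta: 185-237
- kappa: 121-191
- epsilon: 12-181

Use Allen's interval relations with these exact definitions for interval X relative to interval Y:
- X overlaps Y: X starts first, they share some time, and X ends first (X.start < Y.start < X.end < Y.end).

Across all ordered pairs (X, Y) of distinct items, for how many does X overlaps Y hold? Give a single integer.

Checking all 90 ordered pairs for relation 'overlaps'; matching pairs in alphabetical order:
(beta, mu): beta overlaps mu ✓
(epsilon, kappa): epsilon overlaps kappa ✓
(iota, beta): iota overlaps beta ✓
(iota, mu): iota overlaps mu ✓
(kappa, delta): kappa overlaps delta ✓
Count: 5.

5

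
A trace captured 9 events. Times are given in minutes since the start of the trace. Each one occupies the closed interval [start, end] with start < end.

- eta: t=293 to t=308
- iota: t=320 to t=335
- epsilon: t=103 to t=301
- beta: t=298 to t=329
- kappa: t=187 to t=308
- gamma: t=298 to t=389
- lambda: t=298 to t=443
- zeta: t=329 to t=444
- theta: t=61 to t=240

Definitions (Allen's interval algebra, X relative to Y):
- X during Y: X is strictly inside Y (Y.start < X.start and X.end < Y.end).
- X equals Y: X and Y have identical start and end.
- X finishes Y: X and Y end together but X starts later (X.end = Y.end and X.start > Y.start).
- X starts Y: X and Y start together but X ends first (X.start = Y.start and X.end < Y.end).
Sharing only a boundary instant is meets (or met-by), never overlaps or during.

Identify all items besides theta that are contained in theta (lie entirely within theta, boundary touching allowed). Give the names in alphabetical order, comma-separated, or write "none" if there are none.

Target theta = [t=61, t=240].
beta [t=298, t=329] → after → no.
epsilon [t=103, t=301] → overlapped-by → no.
eta [t=293, t=308] → after → no.
gamma [t=298, t=389] → after → no.
iota [t=320, t=335] → after → no.
kappa [t=187, t=308] → overlapped-by → no.
lambda [t=298, t=443] → after → no.
zeta [t=329, t=444] → after → no.
Result: none.

none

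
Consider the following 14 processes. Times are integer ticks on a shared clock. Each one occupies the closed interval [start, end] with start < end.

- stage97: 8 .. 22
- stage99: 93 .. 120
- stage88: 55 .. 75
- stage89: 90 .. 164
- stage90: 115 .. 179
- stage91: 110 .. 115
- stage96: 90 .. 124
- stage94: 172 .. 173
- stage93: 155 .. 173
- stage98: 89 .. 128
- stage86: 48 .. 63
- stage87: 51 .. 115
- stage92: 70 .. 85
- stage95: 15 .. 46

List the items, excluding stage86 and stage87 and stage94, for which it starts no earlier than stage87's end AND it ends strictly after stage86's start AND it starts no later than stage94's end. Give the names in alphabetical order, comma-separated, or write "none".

stage90, stage93

Conditions: its start is no earlier than stage87's end (X.start >= 115) AND its end is strictly after stage86's start (X.end > 48) AND its start is no later than stage94's end (X.start <= 173).
stage88: start 55 >= 115? ✗; end 75 > 48? ✓; start 55 <= 173? ✓ → no.
stage89: start 90 >= 115? ✗; end 164 > 48? ✓; start 90 <= 173? ✓ → no.
stage90: start 115 >= 115? ✓; end 179 > 48? ✓; start 115 <= 173? ✓ → yes.
stage91: start 110 >= 115? ✗; end 115 > 48? ✓; start 110 <= 173? ✓ → no.
stage92: start 70 >= 115? ✗; end 85 > 48? ✓; start 70 <= 173? ✓ → no.
stage93: start 155 >= 115? ✓; end 173 > 48? ✓; start 155 <= 173? ✓ → yes.
stage95: start 15 >= 115? ✗; end 46 > 48? ✗; start 15 <= 173? ✓ → no.
stage96: start 90 >= 115? ✗; end 124 > 48? ✓; start 90 <= 173? ✓ → no.
stage97: start 8 >= 115? ✗; end 22 > 48? ✗; start 8 <= 173? ✓ → no.
stage98: start 89 >= 115? ✗; end 128 > 48? ✓; start 89 <= 173? ✓ → no.
stage99: start 93 >= 115? ✗; end 120 > 48? ✓; start 93 <= 173? ✓ → no.
Result: stage90, stage93.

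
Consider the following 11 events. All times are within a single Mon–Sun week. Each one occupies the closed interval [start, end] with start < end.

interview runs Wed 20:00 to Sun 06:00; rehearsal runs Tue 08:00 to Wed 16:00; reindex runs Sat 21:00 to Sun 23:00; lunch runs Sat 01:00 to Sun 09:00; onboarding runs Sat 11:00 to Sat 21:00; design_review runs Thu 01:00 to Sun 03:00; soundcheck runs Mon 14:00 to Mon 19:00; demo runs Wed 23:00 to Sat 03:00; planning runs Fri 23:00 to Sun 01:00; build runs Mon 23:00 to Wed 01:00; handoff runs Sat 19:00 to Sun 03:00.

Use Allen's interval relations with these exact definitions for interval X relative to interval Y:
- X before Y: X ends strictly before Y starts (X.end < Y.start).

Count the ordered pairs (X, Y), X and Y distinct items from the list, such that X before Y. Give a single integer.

Checking all 110 ordered pairs for relation 'before'; matching pairs in alphabetical order:
(build, demo): build before demo ✓
(build, design_review): build before design_review ✓
(build, handoff): build before handoff ✓
(build, interview): build before interview ✓
(build, lunch): build before lunch ✓
(build, onboarding): build before onboarding ✓
(build, planning): build before planning ✓
(build, reindex): build before reindex ✓
(demo, handoff): demo before handoff ✓
(demo, onboarding): demo before onboarding ✓
(demo, reindex): demo before reindex ✓
(rehearsal, demo): rehearsal before demo ✓
(rehearsal, design_review): rehearsal before design_review ✓
(rehearsal, handoff): rehearsal before handoff ✓
(rehearsal, interview): rehearsal before interview ✓
(rehearsal, lunch): rehearsal before lunch ✓
(rehearsal, onboarding): rehearsal before onboarding ✓
(rehearsal, planning): rehearsal before planning ✓
(rehearsal, reindex): rehearsal before reindex ✓
(soundcheck, build): soundcheck before build ✓
(soundcheck, demo): soundcheck before demo ✓
(soundcheck, design_review): soundcheck before design_review ✓
(soundcheck, handoff): soundcheck before handoff ✓
(soundcheck, interview): soundcheck before interview ✓
... plus 5 further pairs not listed.
Count: 29.

29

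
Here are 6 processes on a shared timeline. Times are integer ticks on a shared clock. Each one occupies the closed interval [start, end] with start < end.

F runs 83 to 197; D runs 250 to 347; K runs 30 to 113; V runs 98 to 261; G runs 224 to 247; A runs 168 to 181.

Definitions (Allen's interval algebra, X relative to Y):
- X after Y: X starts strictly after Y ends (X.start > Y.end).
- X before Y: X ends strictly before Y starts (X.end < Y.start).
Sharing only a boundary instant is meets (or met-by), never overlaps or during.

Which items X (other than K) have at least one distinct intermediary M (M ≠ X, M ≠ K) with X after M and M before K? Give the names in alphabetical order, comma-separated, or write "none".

none

Target K = [30, 113].
Intermediaries M with M before K: none.
Union: none.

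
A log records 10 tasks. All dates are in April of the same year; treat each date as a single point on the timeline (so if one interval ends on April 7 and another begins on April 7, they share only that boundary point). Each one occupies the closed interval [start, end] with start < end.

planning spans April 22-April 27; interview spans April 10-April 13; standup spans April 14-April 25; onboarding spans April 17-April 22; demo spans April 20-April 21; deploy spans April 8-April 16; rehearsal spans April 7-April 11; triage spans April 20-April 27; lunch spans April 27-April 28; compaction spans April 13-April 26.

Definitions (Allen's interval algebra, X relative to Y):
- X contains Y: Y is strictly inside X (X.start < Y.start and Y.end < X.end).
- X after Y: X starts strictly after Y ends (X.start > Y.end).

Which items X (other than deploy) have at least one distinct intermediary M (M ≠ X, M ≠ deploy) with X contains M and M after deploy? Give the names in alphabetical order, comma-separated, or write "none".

Target deploy = [April 8, April 16].
Intermediaries M with M after deploy: demo, lunch, onboarding, planning, triage.
Via demo — items with X contains demo: compaction, onboarding, standup.
Via lunch — items with X contains lunch: none.
Via onboarding — items with X contains onboarding: compaction, standup.
Via planning — items with X contains planning: none.
Via triage — items with X contains triage: none.
Union: compaction, onboarding, standup.

compaction, onboarding, standup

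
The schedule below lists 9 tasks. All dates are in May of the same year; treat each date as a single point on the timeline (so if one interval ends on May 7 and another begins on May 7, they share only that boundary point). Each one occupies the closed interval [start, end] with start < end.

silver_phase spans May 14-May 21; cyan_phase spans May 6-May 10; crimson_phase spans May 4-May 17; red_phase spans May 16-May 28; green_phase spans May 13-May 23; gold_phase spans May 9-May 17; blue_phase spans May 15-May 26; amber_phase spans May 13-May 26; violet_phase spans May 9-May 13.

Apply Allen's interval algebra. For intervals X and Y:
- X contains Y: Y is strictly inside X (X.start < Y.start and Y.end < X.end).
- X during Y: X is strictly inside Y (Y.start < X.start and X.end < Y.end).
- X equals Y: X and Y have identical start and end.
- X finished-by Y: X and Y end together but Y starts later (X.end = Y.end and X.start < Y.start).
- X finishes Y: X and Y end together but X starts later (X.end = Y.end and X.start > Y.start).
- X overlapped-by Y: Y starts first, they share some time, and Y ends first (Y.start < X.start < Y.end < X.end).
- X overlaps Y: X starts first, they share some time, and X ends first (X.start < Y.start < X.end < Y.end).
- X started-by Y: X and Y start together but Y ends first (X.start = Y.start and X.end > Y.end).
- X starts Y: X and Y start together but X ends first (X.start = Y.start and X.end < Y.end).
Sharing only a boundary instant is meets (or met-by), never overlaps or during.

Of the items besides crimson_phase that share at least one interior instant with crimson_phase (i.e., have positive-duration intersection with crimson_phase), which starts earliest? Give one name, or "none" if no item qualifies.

Target crimson_phase = [May 4, May 17].
amber_phase [May 13, May 26] → overlapped-by → candidate.
blue_phase [May 15, May 26] → overlapped-by → candidate.
cyan_phase [May 6, May 10] → during → candidate.
gold_phase [May 9, May 17] → finishes → candidate.
green_phase [May 13, May 23] → overlapped-by → candidate.
red_phase [May 16, May 28] → overlapped-by → candidate.
silver_phase [May 14, May 21] → overlapped-by → candidate.
violet_phase [May 9, May 13] → during → candidate.
Among candidates, earliest start is May 6 → cyan_phase.

cyan_phase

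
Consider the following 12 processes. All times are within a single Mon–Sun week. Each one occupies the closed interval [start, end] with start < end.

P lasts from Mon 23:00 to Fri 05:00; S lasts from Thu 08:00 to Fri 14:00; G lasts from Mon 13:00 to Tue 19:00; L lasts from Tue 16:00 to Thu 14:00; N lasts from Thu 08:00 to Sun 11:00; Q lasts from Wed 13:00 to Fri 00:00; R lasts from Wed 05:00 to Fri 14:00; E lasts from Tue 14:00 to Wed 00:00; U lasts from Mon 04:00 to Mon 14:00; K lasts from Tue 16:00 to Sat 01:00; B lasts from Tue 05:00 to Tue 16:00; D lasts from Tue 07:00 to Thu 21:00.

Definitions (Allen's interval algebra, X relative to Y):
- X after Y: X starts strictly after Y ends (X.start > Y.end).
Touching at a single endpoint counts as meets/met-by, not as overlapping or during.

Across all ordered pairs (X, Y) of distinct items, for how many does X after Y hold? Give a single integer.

Checking all 132 ordered pairs for relation 'after'; matching pairs in alphabetical order:
(B, U): B after U ✓
(D, U): D after U ✓
(E, U): E after U ✓
(K, U): K after U ✓
(L, U): L after U ✓
(N, B): N after B ✓
(N, E): N after E ✓
(N, G): N after G ✓
(N, U): N after U ✓
(P, U): P after U ✓
(Q, B): Q after B ✓
(Q, E): Q after E ✓
(Q, G): Q after G ✓
(Q, U): Q after U ✓
(R, B): R after B ✓
(R, E): R after E ✓
(R, G): R after G ✓
(R, U): R after U ✓
(S, B): S after B ✓
(S, E): S after E ✓
(S, G): S after G ✓
(S, U): S after U ✓
Count: 22.

22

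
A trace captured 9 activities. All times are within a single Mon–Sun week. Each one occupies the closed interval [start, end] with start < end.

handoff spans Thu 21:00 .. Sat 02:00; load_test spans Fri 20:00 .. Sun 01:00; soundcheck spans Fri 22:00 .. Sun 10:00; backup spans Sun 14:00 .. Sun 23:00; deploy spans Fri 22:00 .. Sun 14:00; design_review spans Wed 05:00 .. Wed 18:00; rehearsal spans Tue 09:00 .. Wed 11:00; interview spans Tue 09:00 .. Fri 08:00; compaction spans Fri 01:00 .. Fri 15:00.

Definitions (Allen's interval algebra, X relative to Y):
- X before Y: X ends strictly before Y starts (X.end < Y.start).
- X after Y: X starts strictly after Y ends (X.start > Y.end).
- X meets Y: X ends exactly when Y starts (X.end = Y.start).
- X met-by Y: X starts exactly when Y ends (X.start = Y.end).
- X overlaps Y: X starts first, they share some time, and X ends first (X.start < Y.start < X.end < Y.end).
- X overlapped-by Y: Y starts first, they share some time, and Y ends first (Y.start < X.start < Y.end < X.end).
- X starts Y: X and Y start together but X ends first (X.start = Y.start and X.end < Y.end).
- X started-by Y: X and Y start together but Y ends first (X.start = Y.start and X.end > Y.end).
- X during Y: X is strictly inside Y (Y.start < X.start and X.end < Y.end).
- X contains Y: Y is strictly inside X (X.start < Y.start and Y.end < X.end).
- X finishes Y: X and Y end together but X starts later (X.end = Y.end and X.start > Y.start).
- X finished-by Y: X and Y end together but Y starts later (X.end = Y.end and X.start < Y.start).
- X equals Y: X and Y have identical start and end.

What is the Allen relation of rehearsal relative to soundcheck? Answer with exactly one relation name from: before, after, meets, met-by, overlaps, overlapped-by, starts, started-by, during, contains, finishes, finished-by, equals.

before

rehearsal = [Tue 09:00, Wed 11:00]; soundcheck = [Fri 22:00, Sun 10:00].
Compare endpoints: rehearsal.start < soundcheck.start, rehearsal.start < soundcheck.end, rehearsal.end < soundcheck.start, rehearsal.end < soundcheck.end.
That pattern is 'before'.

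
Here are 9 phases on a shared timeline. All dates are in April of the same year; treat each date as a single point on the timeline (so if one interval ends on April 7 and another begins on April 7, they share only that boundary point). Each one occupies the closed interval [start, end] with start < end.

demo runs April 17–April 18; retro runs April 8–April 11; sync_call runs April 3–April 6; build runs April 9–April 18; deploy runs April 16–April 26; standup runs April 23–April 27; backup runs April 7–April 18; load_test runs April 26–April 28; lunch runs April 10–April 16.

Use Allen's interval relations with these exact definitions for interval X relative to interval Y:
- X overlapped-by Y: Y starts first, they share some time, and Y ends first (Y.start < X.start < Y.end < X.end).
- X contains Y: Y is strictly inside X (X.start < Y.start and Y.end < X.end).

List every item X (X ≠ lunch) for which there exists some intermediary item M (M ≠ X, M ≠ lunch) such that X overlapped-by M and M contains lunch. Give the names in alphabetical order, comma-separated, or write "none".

Target lunch = [April 10, April 16].
Intermediaries M with M contains lunch: backup, build.
Via backup — items with X overlapped-by backup: deploy.
Via build — items with X overlapped-by build: deploy.
Union: deploy.

deploy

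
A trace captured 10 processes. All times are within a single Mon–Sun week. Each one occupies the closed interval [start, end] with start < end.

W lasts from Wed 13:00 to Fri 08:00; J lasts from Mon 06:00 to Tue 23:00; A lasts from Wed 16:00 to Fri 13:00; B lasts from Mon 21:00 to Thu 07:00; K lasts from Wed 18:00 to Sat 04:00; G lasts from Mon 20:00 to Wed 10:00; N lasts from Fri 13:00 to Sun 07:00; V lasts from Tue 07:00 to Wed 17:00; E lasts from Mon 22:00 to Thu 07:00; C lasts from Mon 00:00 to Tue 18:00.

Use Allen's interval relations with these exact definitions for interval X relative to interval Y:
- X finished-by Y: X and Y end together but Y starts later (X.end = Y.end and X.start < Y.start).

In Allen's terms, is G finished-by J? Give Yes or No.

G = [Mon 20:00, Wed 10:00], J = [Mon 06:00, Tue 23:00].
Actual relation of G to J: overlapped-by.
Asked whether 'finished-by' holds → No.

No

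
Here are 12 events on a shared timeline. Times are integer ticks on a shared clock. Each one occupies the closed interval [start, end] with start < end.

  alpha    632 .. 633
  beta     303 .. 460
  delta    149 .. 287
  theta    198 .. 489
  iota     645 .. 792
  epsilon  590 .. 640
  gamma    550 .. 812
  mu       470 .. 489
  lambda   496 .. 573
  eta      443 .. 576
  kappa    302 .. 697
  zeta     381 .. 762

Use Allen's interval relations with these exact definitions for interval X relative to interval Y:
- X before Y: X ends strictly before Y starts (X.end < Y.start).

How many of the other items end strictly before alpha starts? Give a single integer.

6

Target alpha = [632, 633].
beta [303, 460] → before → counts.
delta [149, 287] → before → counts.
epsilon [590, 640] → contains → no.
eta [443, 576] → before → counts.
gamma [550, 812] → contains → no.
iota [645, 792] → after → no.
kappa [302, 697] → contains → no.
lambda [496, 573] → before → counts.
mu [470, 489] → before → counts.
theta [198, 489] → before → counts.
zeta [381, 762] → contains → no.
Total: 6.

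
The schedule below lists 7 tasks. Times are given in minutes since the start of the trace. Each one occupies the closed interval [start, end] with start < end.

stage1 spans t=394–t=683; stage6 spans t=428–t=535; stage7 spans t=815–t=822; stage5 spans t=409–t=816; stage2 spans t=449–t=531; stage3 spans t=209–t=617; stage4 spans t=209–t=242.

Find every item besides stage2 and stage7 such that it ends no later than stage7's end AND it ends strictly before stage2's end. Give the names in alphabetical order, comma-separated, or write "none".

Conditions: its end is no later than stage7's end (X.end <= t=822) AND its end is strictly before stage2's end (X.end < t=531).
stage1: end t=683 <= t=822? ✓; end t=683 < t=531? ✗ → no.
stage3: end t=617 <= t=822? ✓; end t=617 < t=531? ✗ → no.
stage4: end t=242 <= t=822? ✓; end t=242 < t=531? ✓ → yes.
stage5: end t=816 <= t=822? ✓; end t=816 < t=531? ✗ → no.
stage6: end t=535 <= t=822? ✓; end t=535 < t=531? ✗ → no.
Result: stage4.

stage4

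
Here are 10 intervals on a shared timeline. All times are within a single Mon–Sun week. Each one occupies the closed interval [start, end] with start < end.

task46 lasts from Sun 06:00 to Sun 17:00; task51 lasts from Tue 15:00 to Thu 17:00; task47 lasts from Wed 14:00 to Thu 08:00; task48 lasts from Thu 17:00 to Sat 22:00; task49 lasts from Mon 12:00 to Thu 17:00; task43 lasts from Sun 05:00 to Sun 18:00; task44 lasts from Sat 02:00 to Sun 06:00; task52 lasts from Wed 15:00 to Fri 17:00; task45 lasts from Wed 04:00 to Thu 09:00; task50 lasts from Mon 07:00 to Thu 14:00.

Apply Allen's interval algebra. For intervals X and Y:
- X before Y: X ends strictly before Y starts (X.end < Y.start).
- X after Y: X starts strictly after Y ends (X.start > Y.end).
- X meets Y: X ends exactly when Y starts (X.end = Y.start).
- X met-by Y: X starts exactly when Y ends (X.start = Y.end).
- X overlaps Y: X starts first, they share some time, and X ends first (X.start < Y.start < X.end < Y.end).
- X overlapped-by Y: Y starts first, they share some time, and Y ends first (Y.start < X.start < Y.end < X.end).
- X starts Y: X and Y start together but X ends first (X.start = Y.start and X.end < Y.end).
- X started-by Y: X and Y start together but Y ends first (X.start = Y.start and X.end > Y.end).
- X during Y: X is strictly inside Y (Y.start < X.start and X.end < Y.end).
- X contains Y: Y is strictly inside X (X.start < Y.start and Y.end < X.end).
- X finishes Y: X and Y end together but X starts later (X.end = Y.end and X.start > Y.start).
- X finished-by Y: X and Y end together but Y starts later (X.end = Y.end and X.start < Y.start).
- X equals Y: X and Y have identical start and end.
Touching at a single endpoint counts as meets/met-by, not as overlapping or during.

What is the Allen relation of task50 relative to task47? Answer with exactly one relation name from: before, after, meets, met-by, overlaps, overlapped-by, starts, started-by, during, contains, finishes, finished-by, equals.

task50 = [Mon 07:00, Thu 14:00]; task47 = [Wed 14:00, Thu 08:00].
Compare endpoints: task50.start < task47.start, task50.start < task47.end, task50.end > task47.start, task50.end > task47.end.
That pattern is 'contains'.

contains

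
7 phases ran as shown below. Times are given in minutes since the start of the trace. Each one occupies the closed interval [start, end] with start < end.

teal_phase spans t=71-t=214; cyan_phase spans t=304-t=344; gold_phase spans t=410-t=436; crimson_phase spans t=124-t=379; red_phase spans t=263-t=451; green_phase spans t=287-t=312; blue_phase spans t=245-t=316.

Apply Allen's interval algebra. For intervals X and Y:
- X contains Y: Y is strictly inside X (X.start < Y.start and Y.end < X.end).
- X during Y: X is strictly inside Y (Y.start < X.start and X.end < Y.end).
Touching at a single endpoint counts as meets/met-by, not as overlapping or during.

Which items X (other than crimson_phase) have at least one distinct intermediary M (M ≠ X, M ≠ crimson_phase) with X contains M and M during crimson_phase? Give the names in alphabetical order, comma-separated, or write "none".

Target crimson_phase = [t=124, t=379].
Intermediaries M with M during crimson_phase: blue_phase, cyan_phase, green_phase.
Via blue_phase — items with X contains blue_phase: none.
Via cyan_phase — items with X contains cyan_phase: red_phase.
Via green_phase — items with X contains green_phase: blue_phase, red_phase.
Union: blue_phase, red_phase.

blue_phase, red_phase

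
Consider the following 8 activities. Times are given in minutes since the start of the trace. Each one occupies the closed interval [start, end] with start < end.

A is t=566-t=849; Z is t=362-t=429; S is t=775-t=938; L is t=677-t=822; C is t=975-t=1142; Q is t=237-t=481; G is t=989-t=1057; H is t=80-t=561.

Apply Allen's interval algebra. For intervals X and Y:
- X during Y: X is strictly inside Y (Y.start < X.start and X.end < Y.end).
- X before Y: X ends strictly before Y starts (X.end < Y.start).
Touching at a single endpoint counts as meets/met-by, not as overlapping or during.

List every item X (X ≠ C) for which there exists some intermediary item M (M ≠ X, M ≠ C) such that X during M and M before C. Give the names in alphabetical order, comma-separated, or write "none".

Target C = [t=975, t=1142].
Intermediaries M with M before C: A, H, L, Q, S, Z.
Via A — items with X during A: L.
Via H — items with X during H: Q, Z.
Via L — items with X during L: none.
Via Q — items with X during Q: Z.
Via S — items with X during S: none.
Via Z — items with X during Z: none.
Union: L, Q, Z.

L, Q, Z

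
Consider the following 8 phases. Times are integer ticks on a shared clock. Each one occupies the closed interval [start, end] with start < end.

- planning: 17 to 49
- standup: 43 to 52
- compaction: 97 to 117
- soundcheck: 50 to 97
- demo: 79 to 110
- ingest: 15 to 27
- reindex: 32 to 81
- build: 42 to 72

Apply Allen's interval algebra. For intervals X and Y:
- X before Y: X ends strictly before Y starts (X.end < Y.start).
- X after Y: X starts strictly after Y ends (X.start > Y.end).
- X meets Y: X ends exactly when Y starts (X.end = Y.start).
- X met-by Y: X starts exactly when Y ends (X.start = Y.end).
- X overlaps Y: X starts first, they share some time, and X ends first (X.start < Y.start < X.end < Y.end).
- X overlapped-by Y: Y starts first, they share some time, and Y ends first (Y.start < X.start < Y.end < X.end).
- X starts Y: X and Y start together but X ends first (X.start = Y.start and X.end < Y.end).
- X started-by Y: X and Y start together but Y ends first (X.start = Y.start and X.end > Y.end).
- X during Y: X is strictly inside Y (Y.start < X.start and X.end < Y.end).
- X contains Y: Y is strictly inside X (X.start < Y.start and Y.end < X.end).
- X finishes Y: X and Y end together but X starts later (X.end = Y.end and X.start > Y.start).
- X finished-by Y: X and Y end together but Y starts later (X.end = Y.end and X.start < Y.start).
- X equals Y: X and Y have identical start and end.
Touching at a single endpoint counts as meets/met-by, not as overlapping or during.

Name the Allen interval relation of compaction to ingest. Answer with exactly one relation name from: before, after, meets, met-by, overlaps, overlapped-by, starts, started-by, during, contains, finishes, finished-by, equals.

compaction = [97, 117]; ingest = [15, 27].
Compare endpoints: compaction.start > ingest.start, compaction.start > ingest.end, compaction.end > ingest.start, compaction.end > ingest.end.
That pattern is 'after'.

after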